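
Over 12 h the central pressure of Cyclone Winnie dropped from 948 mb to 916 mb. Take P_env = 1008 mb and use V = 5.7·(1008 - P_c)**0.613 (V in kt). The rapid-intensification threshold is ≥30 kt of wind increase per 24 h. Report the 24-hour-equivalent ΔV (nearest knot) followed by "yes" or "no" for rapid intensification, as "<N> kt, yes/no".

42 kt, yes

V₁: ΔP = 60, V ≈ 5.7 × 60^0.613 ≈ 70.13 kt.
V₂: ΔP = 92, V ≈ 5.7 × 92^0.613 ≈ 91.13 kt.
ΔV over 12 h = 21.00 kt → 24 h equivalent = 21.00 × 24/12 ≈ 42.00 kt.
42 kt ≥ 30 kt ⇒ rapid intensification.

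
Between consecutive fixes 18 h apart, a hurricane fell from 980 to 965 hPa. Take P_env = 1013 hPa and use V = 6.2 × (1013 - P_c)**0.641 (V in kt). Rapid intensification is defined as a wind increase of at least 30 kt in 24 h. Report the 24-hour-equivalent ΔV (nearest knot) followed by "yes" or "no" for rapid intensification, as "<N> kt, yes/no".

V₁: ΔP = 33, V ≈ 6.2 × 33^0.641 ≈ 58.31 kt.
V₂: ΔP = 48, V ≈ 6.2 × 48^0.641 ≈ 74.14 kt.
ΔV over 18 h = 15.83 kt → 24 h equivalent = 15.83 × 24/18 ≈ 21.11 kt.
21 kt < 30 kt ⇒ not rapid intensification.

21 kt, no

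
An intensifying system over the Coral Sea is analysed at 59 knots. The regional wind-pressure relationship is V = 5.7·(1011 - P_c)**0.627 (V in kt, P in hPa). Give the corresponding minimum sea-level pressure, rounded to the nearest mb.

969 mb

ΔP = (V / 5.7)^(1/0.627) = (59/5.7)^1.595.
59/5.7 = 10.351; 10.351^1.595 ≈ 41.57 mb.
P_c = 1011 − 41.57 = 969.43 ≈ 969 mb.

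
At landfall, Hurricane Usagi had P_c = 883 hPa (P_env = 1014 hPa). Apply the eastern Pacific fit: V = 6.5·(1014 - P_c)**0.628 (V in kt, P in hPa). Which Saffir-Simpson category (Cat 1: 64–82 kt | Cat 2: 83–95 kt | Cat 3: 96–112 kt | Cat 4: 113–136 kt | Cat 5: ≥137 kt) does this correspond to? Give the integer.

5

ΔP = 1014 − 883 = 131 hPa.
V ≈ 6.5 × 131^0.628 = 6.5 × 21.36 ≈ 139 kt.
139 kt falls in the Category 5 band.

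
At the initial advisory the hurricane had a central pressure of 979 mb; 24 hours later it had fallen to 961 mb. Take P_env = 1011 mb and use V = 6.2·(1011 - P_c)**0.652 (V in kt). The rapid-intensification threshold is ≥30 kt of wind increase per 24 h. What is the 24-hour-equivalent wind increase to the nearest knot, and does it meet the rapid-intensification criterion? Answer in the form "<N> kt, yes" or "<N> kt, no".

20 kt, no

V₁: ΔP = 32, V ≈ 6.2 × 32^0.652 ≈ 59.39 kt.
V₂: ΔP = 50, V ≈ 6.2 × 50^0.652 ≈ 79.45 kt.
ΔV over 24 h = 20.06 kt → 24 h equivalent = 20.06 × 24/24 ≈ 20.06 kt.
20 kt < 30 kt ⇒ not rapid intensification.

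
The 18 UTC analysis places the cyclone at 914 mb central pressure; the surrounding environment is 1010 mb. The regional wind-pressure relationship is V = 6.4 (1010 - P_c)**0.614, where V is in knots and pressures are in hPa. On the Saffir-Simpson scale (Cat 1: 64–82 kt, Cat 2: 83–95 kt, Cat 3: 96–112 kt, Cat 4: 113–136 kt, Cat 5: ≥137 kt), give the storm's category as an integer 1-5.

3

ΔP = 1010 − 914 = 96 mb.
V ≈ 6.4 × 96^0.614 = 6.4 × 16.49 ≈ 106 kt.
106 kt falls in the Category 3 band.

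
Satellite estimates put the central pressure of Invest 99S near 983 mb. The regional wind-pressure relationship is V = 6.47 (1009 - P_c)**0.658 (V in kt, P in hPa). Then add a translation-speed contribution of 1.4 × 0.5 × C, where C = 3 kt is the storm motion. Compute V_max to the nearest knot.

ΔP = 1009 − 983 = 26 mb.
26^0.658 ≈ 8.532.
V ≈ 6.47 × 8.532 ≈ 55.2 kt.
Translation term: 1.4 × 0.5 × 3 = 2.1 kt.
Corrected V ≈ 57.3 kt → 57 kt.

57 kt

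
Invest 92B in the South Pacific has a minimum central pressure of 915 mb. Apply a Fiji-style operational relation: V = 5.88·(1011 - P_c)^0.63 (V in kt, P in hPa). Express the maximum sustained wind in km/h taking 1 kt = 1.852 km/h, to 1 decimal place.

ΔP = 1011 − 915 = 96 mb.
V ≈ 5.88 × 96^0.63 = 5.88 × 17.735 ≈ 104.282 kt.
104.282 × 1.852 ≈ 193.13 km/h → 193.1 km/h.

193.1 km/h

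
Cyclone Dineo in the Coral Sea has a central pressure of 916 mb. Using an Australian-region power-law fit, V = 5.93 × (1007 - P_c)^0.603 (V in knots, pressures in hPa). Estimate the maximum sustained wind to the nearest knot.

90 kt

ΔP = 1007 − 916 = 91 mb.
91^0.603 ≈ 15.181.
V ≈ 5.93 × 15.181 ≈ 90.0 kt.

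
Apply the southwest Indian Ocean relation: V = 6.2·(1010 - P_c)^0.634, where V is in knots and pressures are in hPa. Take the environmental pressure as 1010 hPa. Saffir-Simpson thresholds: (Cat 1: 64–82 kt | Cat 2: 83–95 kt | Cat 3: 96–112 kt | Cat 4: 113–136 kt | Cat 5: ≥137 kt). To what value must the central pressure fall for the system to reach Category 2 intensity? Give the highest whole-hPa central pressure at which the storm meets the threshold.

Category 2 begins at V = 83 kt.
Required ΔP = (83/6.2)^(1/0.634) = 13.387^1.577 ≈ 59.86 hPa.
P_c ≤ 1010 − 59.86 = 950.14, so the highest integer P_c is 950 hPa.

950 hPa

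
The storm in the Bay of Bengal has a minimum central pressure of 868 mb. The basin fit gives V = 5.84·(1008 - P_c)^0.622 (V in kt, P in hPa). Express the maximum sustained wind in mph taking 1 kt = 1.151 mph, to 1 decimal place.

145.3 mph

ΔP = 1008 − 868 = 140 mb.
V ≈ 5.84 × 140^0.622 = 5.84 × 21.622 ≈ 126.271 kt.
126.271 × 1.151 ≈ 145.34 mph → 145.3 mph.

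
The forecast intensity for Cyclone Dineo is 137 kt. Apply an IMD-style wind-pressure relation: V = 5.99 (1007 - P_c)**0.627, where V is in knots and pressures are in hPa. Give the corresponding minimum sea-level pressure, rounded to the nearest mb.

ΔP = (V / 5.99)^(1/0.627) = (137/5.99)^1.595.
137/5.99 = 22.871; 22.871^1.595 ≈ 147.21 mb.
P_c = 1007 − 147.21 = 859.79 ≈ 860 mb.

860 mb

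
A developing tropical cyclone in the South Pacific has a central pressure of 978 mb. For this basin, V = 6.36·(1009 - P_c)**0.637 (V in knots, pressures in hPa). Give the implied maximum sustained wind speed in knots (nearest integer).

ΔP = 1009 − 978 = 31 mb.
31^0.637 ≈ 8.912.
V ≈ 6.36 × 8.912 ≈ 56.7 kt.

57 kt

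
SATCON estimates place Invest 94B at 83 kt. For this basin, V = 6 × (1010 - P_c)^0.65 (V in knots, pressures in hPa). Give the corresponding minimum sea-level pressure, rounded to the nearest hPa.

ΔP = (V / 6)^(1/0.65) = (83/6)^1.538.
83/6 = 13.833; 13.833^1.538 ≈ 56.92 hPa.
P_c = 1010 − 56.92 = 953.08 ≈ 953 hPa.

953 hPa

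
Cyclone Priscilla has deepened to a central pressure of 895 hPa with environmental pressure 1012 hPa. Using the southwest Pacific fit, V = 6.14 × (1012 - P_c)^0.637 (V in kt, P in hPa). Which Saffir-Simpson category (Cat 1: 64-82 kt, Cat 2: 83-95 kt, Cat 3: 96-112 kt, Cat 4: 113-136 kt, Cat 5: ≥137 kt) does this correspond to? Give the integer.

4

ΔP = 1012 − 895 = 117 hPa.
V ≈ 6.14 × 117^0.637 = 6.14 × 20.77 ≈ 128 kt.
128 kt falls in the Category 4 band.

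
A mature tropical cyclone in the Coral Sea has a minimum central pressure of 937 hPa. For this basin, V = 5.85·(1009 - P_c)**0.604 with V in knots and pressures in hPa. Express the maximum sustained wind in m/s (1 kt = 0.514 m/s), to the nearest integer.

ΔP = 1009 − 937 = 72 hPa.
V ≈ 5.85 × 72^0.604 = 5.85 × 13.238 ≈ 77.443 kt.
77.443 × 0.514 ≈ 39.81 m/s → 40 m/s.

40 m/s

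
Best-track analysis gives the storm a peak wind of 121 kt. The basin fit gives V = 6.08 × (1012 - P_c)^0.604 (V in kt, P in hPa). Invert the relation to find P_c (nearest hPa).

871 hPa

ΔP = (V / 6.08)^(1/0.604) = (121/6.08)^1.656.
121/6.08 = 19.901; 19.901^1.656 ≈ 141.41 hPa.
P_c = 1012 − 141.41 = 870.59 ≈ 871 hPa.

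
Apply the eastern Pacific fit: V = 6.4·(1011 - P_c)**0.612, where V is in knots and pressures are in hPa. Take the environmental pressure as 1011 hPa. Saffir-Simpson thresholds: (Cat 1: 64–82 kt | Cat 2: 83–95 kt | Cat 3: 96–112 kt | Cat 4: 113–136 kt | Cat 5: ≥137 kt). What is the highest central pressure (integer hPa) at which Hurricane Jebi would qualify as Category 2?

945 hPa

Category 2 begins at V = 83 kt.
Required ΔP = (83/6.4)^(1/0.612) = 12.969^1.634 ≈ 65.84 hPa.
P_c ≤ 1011 − 65.84 = 945.16, so the highest integer P_c is 945 hPa.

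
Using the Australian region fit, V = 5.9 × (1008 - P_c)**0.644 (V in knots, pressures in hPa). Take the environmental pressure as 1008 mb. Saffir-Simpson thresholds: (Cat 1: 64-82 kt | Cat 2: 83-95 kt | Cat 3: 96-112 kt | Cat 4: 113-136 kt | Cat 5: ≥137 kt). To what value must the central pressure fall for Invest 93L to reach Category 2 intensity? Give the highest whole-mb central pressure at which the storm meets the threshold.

Category 2 begins at V = 83 kt.
Required ΔP = (83/5.9)^(1/0.644) = 14.068^1.553 ≈ 60.67 mb.
P_c ≤ 1008 − 60.67 = 947.33, so the highest integer P_c is 947 mb.

947 mb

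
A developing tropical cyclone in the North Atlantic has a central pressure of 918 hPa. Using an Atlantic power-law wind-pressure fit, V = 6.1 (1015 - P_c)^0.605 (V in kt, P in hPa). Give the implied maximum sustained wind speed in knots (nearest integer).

97 kt

ΔP = 1015 − 918 = 97 hPa.
97^0.605 ≈ 15.922.
V ≈ 6.1 × 15.922 ≈ 97.1 kt.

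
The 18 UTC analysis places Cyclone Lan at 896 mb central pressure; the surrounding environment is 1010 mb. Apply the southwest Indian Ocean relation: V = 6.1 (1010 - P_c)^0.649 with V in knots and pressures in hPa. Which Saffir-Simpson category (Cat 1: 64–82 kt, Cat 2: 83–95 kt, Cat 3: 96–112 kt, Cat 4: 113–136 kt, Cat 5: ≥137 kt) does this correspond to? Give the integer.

4

ΔP = 1010 − 896 = 114 mb.
V ≈ 6.1 × 114^0.649 = 6.1 × 21.62 ≈ 132 kt.
132 kt falls in the Category 4 band.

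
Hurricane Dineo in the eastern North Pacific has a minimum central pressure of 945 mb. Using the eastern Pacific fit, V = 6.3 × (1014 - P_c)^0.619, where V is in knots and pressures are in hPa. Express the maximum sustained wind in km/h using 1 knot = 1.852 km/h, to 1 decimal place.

160.4 km/h

ΔP = 1014 − 945 = 69 mb.
V ≈ 6.3 × 69^0.619 = 6.3 × 13.748 ≈ 86.614 kt.
86.614 × 1.852 ≈ 160.41 km/h → 160.4 km/h.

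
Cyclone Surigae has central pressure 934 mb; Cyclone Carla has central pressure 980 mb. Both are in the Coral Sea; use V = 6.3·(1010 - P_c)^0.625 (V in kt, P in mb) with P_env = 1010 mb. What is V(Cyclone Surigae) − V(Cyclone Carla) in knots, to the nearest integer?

42 kt

Cyclone Surigae: ΔP = 76; V ≈ 6.3 × 76^0.625 ≈ 94.37 kt.
Cyclone Carla: ΔP = 30; V ≈ 6.3 × 30^0.625 ≈ 52.79 kt.
Difference ≈ 94.37 − 52.79 = 41.58 → 42 kt.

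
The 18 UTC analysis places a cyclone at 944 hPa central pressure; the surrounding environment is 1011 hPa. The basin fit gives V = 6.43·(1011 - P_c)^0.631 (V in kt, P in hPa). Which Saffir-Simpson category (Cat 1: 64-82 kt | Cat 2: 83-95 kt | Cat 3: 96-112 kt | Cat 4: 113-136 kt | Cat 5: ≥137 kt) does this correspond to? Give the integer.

2

ΔP = 1011 − 944 = 67 hPa.
V ≈ 6.43 × 67^0.631 = 6.43 × 14.20 ≈ 91 kt.
91 kt falls in the Category 2 band.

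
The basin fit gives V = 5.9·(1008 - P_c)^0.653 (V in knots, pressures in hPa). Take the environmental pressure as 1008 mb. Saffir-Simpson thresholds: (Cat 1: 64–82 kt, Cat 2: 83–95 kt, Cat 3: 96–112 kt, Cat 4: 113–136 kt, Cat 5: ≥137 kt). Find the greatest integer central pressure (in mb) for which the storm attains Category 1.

Category 1 begins at V = 64 kt.
Required ΔP = (64/5.9)^(1/0.653) = 10.847^1.531 ≈ 38.50 mb.
P_c ≤ 1008 − 38.50 = 969.50, so the highest integer P_c is 969 mb.

969 mb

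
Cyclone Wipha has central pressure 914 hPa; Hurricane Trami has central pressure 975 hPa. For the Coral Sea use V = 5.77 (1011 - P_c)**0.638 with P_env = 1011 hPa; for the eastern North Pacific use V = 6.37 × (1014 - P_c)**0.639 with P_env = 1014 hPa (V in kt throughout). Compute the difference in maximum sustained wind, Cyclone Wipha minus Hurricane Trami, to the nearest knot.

41 kt

Cyclone Wipha: ΔP = 97; V ≈ 5.77 × 97^0.638 ≈ 106.84 kt.
Hurricane Trami: ΔP = 39; V ≈ 6.37 × 39^0.639 ≈ 66.20 kt.
Difference ≈ 106.84 − 66.20 = 40.64 → 41 kt.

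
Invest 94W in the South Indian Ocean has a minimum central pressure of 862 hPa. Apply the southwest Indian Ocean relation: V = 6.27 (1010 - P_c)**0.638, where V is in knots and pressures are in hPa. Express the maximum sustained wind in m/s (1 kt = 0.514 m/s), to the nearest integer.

ΔP = 1010 − 862 = 148 hPa.
V ≈ 6.27 × 148^0.638 = 6.27 × 24.245 ≈ 152.018 kt.
152.018 × 0.514 ≈ 78.14 m/s → 78 m/s.

78 m/s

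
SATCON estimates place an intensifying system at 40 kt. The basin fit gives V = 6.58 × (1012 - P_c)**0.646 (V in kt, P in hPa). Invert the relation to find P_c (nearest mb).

996 mb

ΔP = (V / 6.58)^(1/0.646) = (40/6.58)^1.548.
40/6.58 = 6.079; 6.079^1.548 ≈ 16.34 mb.
P_c = 1012 − 16.34 = 995.66 ≈ 996 mb.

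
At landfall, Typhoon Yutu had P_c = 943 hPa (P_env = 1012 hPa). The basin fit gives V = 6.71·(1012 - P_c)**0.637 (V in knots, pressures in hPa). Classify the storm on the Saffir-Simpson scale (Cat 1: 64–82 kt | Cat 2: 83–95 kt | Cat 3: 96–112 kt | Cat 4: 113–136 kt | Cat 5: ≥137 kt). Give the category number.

3

ΔP = 1012 − 943 = 69 hPa.
V ≈ 6.71 × 69^0.637 = 6.71 × 14.84 ≈ 100 kt.
100 kt falls in the Category 3 band.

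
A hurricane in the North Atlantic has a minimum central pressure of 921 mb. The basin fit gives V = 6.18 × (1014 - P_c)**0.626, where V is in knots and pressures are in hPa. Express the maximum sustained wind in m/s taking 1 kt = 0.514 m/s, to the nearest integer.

54 m/s

ΔP = 1014 − 921 = 93 mb.
V ≈ 6.18 × 93^0.626 = 6.18 × 17.071 ≈ 105.502 kt.
105.502 × 0.514 ≈ 54.23 m/s → 54 m/s.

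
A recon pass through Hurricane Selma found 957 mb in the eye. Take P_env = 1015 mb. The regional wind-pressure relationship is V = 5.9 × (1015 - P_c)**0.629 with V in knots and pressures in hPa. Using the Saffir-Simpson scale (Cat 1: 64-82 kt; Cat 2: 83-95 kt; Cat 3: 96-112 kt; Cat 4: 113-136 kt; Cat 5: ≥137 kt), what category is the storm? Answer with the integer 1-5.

1

ΔP = 1015 − 957 = 58 mb.
V ≈ 5.9 × 58^0.629 = 5.9 × 12.86 ≈ 76 kt.
76 kt falls in the Category 1 band.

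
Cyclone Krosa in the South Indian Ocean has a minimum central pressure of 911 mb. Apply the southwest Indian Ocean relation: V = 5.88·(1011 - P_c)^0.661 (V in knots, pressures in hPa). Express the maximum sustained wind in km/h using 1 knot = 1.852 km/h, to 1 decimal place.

228.6 km/h

ΔP = 1011 − 911 = 100 mb.
V ≈ 5.88 × 100^0.661 = 5.88 × 20.989 ≈ 123.418 kt.
123.418 × 1.852 ≈ 228.57 km/h → 228.6 km/h.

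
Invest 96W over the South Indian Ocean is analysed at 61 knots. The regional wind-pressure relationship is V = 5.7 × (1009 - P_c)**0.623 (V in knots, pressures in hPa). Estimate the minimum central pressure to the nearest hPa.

ΔP = (V / 5.7)^(1/0.623) = (61/5.7)^1.605.
61/5.7 = 10.702; 10.702^1.605 ≈ 44.92 hPa.
P_c = 1009 − 44.92 = 964.08 ≈ 964 hPa.

964 hPa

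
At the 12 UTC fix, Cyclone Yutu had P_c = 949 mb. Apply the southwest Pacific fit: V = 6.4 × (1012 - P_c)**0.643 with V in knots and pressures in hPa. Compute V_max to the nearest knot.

ΔP = 1012 − 949 = 63 mb.
63^0.643 ≈ 14.354.
V ≈ 6.4 × 14.354 ≈ 91.9 kt.

92 kt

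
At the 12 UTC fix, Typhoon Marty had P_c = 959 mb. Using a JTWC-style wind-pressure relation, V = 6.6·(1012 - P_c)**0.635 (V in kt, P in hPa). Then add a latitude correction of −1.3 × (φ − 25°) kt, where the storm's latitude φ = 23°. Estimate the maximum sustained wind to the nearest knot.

85 kt

ΔP = 1012 − 959 = 53 mb.
53^0.635 ≈ 12.443.
V ≈ 6.6 × 12.443 ≈ 82.1 kt.
Latitude correction: −1.3 × (23 − 25) = 2.6 kt.
Corrected V ≈ 84.7 kt → 85 kt.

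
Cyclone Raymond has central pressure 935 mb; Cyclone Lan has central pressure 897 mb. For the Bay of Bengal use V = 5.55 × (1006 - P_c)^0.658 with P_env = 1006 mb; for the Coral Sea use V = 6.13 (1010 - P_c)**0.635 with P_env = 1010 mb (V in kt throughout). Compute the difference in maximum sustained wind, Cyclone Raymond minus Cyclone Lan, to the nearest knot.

Cyclone Raymond: ΔP = 71; V ≈ 5.55 × 71^0.658 ≈ 91.71 kt.
Cyclone Lan: ΔP = 113; V ≈ 6.13 × 113^0.635 ≈ 123.36 kt.
Difference ≈ 91.71 − 123.36 = -31.65 → -32 kt.

-32 kt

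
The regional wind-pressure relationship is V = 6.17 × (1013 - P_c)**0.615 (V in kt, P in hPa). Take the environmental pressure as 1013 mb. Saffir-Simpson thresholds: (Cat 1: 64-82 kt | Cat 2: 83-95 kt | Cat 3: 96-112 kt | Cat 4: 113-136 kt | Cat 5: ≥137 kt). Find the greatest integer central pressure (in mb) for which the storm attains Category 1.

968 mb

Category 1 begins at V = 64 kt.
Required ΔP = (64/6.17)^(1/0.615) = 10.373^1.626 ≈ 44.86 mb.
P_c ≤ 1013 − 44.86 = 968.14, so the highest integer P_c is 968 mb.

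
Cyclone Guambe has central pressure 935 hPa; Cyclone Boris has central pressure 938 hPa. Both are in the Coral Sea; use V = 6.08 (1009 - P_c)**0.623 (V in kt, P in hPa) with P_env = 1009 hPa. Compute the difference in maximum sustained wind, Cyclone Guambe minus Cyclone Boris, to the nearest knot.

Cyclone Guambe: ΔP = 74; V ≈ 6.08 × 74^0.623 ≈ 88.80 kt.
Cyclone Boris: ΔP = 71; V ≈ 6.08 × 71^0.623 ≈ 86.54 kt.
Difference ≈ 88.80 − 86.54 = 2.26 → 2 kt.

2 kt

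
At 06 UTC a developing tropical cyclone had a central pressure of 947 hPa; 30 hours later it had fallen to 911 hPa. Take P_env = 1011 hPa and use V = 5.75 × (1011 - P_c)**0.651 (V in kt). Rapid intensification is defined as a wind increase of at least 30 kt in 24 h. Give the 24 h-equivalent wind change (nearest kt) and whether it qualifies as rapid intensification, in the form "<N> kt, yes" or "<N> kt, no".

V₁: ΔP = 64, V ≈ 5.75 × 64^0.651 ≈ 86.20 kt.
V₂: ΔP = 100, V ≈ 5.75 × 100^0.651 ≈ 115.26 kt.
ΔV over 30 h = 29.06 kt → 24 h equivalent = 29.06 × 24/30 ≈ 23.25 kt.
23 kt < 30 kt ⇒ not rapid intensification.

23 kt, no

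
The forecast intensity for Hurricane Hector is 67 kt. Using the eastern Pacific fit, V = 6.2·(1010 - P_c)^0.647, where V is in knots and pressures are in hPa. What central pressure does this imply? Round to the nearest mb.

970 mb

ΔP = (V / 6.2)^(1/0.647) = (67/6.2)^1.546.
67/6.2 = 10.806; 10.806^1.546 ≈ 39.60 mb.
P_c = 1010 − 39.60 = 970.40 ≈ 970 mb.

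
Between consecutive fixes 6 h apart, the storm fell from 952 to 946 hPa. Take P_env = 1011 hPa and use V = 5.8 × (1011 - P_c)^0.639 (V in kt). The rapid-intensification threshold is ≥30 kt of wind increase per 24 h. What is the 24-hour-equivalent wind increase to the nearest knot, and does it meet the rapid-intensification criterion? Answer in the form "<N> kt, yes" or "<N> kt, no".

20 kt, no

V₁: ΔP = 59, V ≈ 5.8 × 59^0.639 ≈ 78.52 kt.
V₂: ΔP = 65, V ≈ 5.8 × 65^0.639 ≈ 83.54 kt.
ΔV over 6 h = 5.02 kt → 24 h equivalent = 5.02 × 24/6 ≈ 20.08 kt.
20 kt < 30 kt ⇒ not rapid intensification.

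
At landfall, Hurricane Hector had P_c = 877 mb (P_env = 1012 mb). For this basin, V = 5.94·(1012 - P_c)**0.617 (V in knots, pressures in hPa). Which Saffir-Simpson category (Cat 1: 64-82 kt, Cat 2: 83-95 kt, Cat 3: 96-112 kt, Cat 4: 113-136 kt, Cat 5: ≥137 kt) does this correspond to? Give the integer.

ΔP = 1012 − 877 = 135 mb.
V ≈ 5.94 × 135^0.617 = 5.94 × 20.63 ≈ 123 kt.
123 kt falls in the Category 4 band.

4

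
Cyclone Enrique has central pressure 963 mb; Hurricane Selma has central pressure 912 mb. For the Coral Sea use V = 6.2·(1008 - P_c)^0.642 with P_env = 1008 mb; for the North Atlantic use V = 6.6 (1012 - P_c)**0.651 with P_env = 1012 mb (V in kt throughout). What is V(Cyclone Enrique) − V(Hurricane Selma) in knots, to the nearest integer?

Cyclone Enrique: ΔP = 45; V ≈ 6.2 × 45^0.642 ≈ 71.41 kt.
Hurricane Selma: ΔP = 100; V ≈ 6.6 × 100^0.651 ≈ 132.30 kt.
Difference ≈ 71.41 − 132.30 = -60.89 → -61 kt.

-61 kt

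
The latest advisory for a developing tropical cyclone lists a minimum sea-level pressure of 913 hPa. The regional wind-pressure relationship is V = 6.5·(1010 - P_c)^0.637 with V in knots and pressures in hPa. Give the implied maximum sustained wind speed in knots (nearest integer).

ΔP = 1010 − 913 = 97 hPa.
97^0.637 ≈ 18.432.
V ≈ 6.5 × 18.432 ≈ 119.8 kt.

120 kt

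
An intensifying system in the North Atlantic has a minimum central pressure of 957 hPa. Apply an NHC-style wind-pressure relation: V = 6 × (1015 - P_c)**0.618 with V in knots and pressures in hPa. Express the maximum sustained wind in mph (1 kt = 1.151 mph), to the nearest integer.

85 mph

ΔP = 1015 − 957 = 58 hPa.
V ≈ 6 × 58^0.618 = 6 × 12.297 ≈ 73.782 kt.
73.782 × 1.151 ≈ 84.92 mph → 85 mph.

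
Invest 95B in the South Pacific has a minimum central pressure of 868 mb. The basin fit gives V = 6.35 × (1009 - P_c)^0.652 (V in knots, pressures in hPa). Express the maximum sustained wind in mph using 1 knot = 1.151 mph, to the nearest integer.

184 mph

ΔP = 1009 − 868 = 141 mb.
V ≈ 6.35 × 141^0.652 = 6.35 × 25.194 ≈ 159.980 kt.
159.980 × 1.151 ≈ 184.14 mph → 184 mph.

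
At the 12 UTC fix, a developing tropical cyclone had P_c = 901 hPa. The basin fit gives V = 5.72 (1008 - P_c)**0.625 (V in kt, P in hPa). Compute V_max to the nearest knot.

ΔP = 1008 − 901 = 107 hPa.
107^0.625 ≈ 18.551.
V ≈ 5.72 × 18.551 ≈ 106.1 kt.

106 kt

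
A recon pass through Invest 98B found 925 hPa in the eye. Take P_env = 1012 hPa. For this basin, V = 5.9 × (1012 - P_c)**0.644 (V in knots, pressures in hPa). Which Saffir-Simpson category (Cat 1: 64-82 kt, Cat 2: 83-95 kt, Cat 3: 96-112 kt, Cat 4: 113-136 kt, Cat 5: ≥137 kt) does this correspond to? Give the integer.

3

ΔP = 1012 − 925 = 87 hPa.
V ≈ 5.9 × 87^0.644 = 5.9 × 17.74 ≈ 105 kt.
105 kt falls in the Category 3 band.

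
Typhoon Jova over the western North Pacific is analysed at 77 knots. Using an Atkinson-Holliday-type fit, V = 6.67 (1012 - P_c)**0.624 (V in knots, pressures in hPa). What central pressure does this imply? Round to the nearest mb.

962 mb

ΔP = (V / 6.67)^(1/0.624) = (77/6.67)^1.603.
77/6.67 = 11.544; 11.544^1.603 ≈ 50.41 mb.
P_c = 1012 − 50.41 = 961.59 ≈ 962 mb.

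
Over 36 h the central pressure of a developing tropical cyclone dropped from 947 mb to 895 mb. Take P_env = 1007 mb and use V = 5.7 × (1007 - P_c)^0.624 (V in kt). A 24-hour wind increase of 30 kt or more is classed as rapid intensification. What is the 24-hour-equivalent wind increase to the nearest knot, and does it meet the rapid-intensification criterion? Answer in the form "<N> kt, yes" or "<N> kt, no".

23 kt, no

V₁: ΔP = 60, V ≈ 5.7 × 60^0.624 ≈ 73.36 kt.
V₂: ΔP = 112, V ≈ 5.7 × 112^0.624 ≈ 108.29 kt.
ΔV over 36 h = 34.93 kt → 24 h equivalent = 34.93 × 24/36 ≈ 23.29 kt.
23 kt < 30 kt ⇒ not rapid intensification.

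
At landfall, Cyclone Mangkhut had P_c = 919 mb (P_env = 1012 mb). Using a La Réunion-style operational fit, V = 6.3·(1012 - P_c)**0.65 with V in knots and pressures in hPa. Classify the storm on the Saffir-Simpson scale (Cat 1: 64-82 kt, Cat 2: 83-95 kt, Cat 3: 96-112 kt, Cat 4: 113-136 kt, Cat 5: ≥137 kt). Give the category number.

ΔP = 1012 − 919 = 93 mb.
V ≈ 6.3 × 93^0.65 = 6.3 × 19.03 ≈ 120 kt.
120 kt falls in the Category 4 band.

4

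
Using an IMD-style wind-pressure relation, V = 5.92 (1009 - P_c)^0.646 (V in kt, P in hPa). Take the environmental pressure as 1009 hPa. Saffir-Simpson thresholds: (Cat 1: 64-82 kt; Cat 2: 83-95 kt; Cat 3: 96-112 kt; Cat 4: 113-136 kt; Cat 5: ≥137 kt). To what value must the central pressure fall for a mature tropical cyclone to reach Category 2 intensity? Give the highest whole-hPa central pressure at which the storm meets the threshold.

Category 2 begins at V = 83 kt.
Required ΔP = (83/5.92)^(1/0.646) = 14.020^1.548 ≈ 59.59 hPa.
P_c ≤ 1009 − 59.59 = 949.41, so the highest integer P_c is 949 hPa.

949 hPa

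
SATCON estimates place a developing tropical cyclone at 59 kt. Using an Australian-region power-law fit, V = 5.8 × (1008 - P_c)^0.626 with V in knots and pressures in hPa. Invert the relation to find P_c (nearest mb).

ΔP = (V / 5.8)^(1/0.626) = (59/5.8)^1.597.
59/5.8 = 10.172; 10.172^1.597 ≈ 40.67 mb.
P_c = 1008 − 40.67 = 967.33 ≈ 967 mb.

967 mb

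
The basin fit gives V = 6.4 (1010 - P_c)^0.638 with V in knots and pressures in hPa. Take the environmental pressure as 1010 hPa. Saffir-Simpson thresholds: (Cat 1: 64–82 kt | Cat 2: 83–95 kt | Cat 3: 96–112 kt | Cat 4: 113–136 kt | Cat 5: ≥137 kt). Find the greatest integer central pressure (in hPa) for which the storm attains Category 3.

Category 3 begins at V = 96 kt.
Required ΔP = (96/6.4)^(1/0.638) = 15.000^1.567 ≈ 69.73 hPa.
P_c ≤ 1010 − 69.73 = 940.27, so the highest integer P_c is 940 hPa.

940 hPa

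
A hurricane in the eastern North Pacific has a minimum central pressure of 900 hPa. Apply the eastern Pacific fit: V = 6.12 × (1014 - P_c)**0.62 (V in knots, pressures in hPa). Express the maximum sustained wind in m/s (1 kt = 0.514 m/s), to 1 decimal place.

ΔP = 1014 − 900 = 114 hPa.
V ≈ 6.12 × 114^0.62 = 6.12 × 18.849 ≈ 115.354 kt.
115.354 × 0.514 ≈ 59.29 m/s → 59.3 m/s.

59.3 m/s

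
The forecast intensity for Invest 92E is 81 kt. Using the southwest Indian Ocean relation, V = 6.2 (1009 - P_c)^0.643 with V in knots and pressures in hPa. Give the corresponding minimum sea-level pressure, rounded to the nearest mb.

955 mb

ΔP = (V / 6.2)^(1/0.643) = (81/6.2)^1.555.
81/6.2 = 13.065; 13.065^1.555 ≈ 54.42 mb.
P_c = 1009 − 54.42 = 954.58 ≈ 955 mb.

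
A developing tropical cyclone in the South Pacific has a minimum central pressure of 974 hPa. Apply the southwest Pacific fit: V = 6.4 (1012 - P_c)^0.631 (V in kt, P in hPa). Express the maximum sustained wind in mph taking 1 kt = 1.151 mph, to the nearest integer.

73 mph

ΔP = 1012 − 974 = 38 hPa.
V ≈ 6.4 × 38^0.631 = 6.4 × 9.928 ≈ 63.537 kt.
63.537 × 1.151 ≈ 73.13 mph → 73 mph.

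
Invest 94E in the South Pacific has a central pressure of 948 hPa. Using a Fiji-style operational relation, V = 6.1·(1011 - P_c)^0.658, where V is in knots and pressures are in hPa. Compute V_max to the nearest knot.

ΔP = 1011 − 948 = 63 hPa.
63^0.658 ≈ 15.274.
V ≈ 6.1 × 15.274 ≈ 93.2 kt.

93 kt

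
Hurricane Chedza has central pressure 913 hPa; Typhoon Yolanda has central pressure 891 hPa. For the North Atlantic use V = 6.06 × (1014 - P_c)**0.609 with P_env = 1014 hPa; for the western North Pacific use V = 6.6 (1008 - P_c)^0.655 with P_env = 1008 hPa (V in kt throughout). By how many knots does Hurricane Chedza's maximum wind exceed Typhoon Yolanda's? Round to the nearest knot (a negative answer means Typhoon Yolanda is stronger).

-49 kt

Hurricane Chedza: ΔP = 101; V ≈ 6.06 × 101^0.609 ≈ 100.72 kt.
Typhoon Yolanda: ΔP = 117; V ≈ 6.6 × 117^0.655 ≈ 149.35 kt.
Difference ≈ 100.72 − 149.35 = -48.63 → -49 kt.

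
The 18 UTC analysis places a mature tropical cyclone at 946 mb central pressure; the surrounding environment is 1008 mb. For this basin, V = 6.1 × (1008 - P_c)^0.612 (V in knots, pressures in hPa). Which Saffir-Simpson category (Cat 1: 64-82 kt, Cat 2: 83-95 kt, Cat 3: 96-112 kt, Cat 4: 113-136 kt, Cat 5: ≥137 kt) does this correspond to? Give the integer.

1

ΔP = 1008 − 946 = 62 mb.
V ≈ 6.1 × 62^0.612 = 6.1 × 12.50 ≈ 76 kt.
76 kt falls in the Category 1 band.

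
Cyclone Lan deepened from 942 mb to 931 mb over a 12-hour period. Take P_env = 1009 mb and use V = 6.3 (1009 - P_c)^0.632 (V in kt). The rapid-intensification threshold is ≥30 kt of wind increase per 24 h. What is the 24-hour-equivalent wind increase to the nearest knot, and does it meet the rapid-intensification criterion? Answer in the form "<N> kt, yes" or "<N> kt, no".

18 kt, no

V₁: ΔP = 67, V ≈ 6.3 × 67^0.632 ≈ 89.83 kt.
V₂: ΔP = 78, V ≈ 6.3 × 78^0.632 ≈ 98.89 kt.
ΔV over 12 h = 9.06 kt → 24 h equivalent = 9.06 × 24/12 ≈ 18.12 kt.
18 kt < 30 kt ⇒ not rapid intensification.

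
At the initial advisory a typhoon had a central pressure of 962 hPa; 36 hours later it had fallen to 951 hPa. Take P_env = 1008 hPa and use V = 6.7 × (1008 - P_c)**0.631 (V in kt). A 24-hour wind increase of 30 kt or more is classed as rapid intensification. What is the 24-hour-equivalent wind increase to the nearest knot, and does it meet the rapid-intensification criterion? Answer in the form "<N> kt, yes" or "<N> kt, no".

V₁: ΔP = 46, V ≈ 6.7 × 46^0.631 ≈ 75.04 kt.
V₂: ΔP = 57, V ≈ 6.7 × 57^0.631 ≈ 85.91 kt.
ΔV over 36 h = 10.87 kt → 24 h equivalent = 10.87 × 24/36 ≈ 7.25 kt.
7 kt < 30 kt ⇒ not rapid intensification.

7 kt, no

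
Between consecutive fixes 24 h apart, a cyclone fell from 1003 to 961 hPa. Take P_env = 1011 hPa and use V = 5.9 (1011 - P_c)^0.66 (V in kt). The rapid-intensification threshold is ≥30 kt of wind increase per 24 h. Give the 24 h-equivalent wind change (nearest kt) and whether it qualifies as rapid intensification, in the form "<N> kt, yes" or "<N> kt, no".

V₁: ΔP = 8, V ≈ 5.9 × 8^0.66 ≈ 23.28 kt.
V₂: ΔP = 50, V ≈ 5.9 × 50^0.66 ≈ 78.01 kt.
ΔV over 24 h = 54.73 kt → 24 h equivalent = 54.73 × 24/24 ≈ 54.73 kt.
55 kt ≥ 30 kt ⇒ rapid intensification.

55 kt, yes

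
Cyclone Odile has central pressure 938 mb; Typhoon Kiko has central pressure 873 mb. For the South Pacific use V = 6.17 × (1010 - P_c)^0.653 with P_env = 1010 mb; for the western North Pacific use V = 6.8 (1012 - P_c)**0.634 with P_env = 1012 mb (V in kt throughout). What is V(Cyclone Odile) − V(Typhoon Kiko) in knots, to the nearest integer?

-55 kt

Cyclone Odile: ΔP = 72; V ≈ 6.17 × 72^0.653 ≈ 100.72 kt.
Typhoon Kiko: ΔP = 139; V ≈ 6.8 × 139^0.634 ≈ 155.30 kt.
Difference ≈ 100.72 − 155.30 = -54.58 → -55 kt.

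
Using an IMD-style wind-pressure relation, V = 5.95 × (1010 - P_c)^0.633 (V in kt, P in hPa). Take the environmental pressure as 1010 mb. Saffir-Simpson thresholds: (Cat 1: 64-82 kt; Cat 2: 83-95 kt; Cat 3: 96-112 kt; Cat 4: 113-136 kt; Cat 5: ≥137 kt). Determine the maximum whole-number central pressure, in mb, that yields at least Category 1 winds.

967 mb

Category 1 begins at V = 64 kt.
Required ΔP = (64/5.95)^(1/0.633) = 10.756^1.580 ≈ 42.64 mb.
P_c ≤ 1010 − 42.64 = 967.36, so the highest integer P_c is 967 mb.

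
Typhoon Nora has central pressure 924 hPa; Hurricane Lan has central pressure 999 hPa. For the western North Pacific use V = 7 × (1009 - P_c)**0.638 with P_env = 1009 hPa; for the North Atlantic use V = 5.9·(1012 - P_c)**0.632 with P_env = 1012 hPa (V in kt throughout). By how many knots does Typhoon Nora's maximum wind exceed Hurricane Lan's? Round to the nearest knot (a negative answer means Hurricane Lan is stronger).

89 kt

Typhoon Nora: ΔP = 85; V ≈ 7 × 85^0.638 ≈ 119.14 kt.
Hurricane Lan: ΔP = 13; V ≈ 5.9 × 13^0.632 ≈ 29.84 kt.
Difference ≈ 119.14 − 29.84 = 89.30 → 89 kt.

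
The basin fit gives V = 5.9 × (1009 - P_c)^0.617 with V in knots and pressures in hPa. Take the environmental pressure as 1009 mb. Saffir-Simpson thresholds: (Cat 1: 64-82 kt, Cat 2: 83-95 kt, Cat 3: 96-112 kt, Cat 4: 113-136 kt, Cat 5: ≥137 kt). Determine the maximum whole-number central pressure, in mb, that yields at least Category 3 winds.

Category 3 begins at V = 96 kt.
Required ΔP = (96/5.9)^(1/0.617) = 16.271^1.621 ≈ 91.92 mb.
P_c ≤ 1009 − 91.92 = 917.08, so the highest integer P_c is 917 mb.

917 mb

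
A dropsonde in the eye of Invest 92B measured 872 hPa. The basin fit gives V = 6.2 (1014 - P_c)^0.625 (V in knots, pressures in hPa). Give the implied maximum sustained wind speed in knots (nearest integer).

ΔP = 1014 − 872 = 142 hPa.
142^0.625 ≈ 22.140.
V ≈ 6.2 × 22.140 ≈ 137.3 kt.

137 kt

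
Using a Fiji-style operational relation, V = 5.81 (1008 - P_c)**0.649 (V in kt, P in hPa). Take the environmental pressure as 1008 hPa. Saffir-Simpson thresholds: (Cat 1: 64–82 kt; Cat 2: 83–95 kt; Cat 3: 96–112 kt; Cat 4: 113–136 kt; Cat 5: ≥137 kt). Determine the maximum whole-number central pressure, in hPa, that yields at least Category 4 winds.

911 hPa

Category 4 begins at V = 113 kt.
Required ΔP = (113/5.81)^(1/0.649) = 19.449^1.541 ≈ 96.82 hPa.
P_c ≤ 1008 − 96.82 = 911.18, so the highest integer P_c is 911 hPa.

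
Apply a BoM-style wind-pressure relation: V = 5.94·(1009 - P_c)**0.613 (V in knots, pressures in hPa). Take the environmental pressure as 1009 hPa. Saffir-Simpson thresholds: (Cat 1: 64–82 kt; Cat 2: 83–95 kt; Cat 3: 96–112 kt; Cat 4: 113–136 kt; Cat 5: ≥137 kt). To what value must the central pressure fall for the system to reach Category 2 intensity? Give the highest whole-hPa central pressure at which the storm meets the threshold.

935 hPa

Category 2 begins at V = 83 kt.
Required ΔP = (83/5.94)^(1/0.613) = 13.973^1.631 ≈ 73.85 hPa.
P_c ≤ 1009 − 73.85 = 935.15, so the highest integer P_c is 935 hPa.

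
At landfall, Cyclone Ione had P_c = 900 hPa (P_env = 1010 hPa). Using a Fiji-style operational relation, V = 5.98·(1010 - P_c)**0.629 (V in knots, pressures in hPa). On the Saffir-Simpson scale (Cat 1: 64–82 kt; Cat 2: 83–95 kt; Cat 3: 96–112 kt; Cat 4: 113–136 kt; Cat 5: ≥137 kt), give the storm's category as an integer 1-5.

4

ΔP = 1010 − 900 = 110 hPa.
V ≈ 5.98 × 110^0.629 = 5.98 × 19.23 ≈ 115 kt.
115 kt falls in the Category 4 band.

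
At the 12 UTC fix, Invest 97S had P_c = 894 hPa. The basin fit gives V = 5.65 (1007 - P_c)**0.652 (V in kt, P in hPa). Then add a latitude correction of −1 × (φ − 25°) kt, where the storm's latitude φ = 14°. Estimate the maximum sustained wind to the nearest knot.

ΔP = 1007 − 894 = 113 hPa.
113^0.652 ≈ 21.808.
V ≈ 5.65 × 21.808 ≈ 123.2 kt.
Latitude correction: −1 × (14 − 25) = 11 kt.
Corrected V ≈ 134.2 kt → 134 kt.

134 kt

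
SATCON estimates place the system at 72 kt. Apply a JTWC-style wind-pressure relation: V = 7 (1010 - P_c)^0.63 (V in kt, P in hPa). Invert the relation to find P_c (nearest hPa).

ΔP = (V / 7)^(1/0.63) = (72/7)^1.587.
72/7 = 10.286; 10.286^1.587 ≈ 40.43 hPa.
P_c = 1010 − 40.43 = 969.57 ≈ 970 hPa.

970 hPa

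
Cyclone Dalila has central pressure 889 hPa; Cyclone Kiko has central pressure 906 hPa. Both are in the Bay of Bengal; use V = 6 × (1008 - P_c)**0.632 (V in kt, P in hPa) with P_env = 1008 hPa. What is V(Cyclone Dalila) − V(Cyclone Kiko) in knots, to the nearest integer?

11 kt

Cyclone Dalila: ΔP = 119; V ≈ 6 × 119^0.632 ≈ 123.00 kt.
Cyclone Kiko: ΔP = 102; V ≈ 6 × 102^0.632 ≈ 111.58 kt.
Difference ≈ 123.00 − 111.58 = 11.42 → 11 kt.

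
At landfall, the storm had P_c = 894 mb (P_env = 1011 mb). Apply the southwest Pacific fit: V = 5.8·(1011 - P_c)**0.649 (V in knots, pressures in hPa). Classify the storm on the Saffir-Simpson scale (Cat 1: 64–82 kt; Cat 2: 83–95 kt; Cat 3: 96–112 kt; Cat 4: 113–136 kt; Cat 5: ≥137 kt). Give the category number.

4

ΔP = 1011 − 894 = 117 mb.
V ≈ 5.8 × 117^0.649 = 5.8 × 21.99 ≈ 128 kt.
128 kt falls in the Category 4 band.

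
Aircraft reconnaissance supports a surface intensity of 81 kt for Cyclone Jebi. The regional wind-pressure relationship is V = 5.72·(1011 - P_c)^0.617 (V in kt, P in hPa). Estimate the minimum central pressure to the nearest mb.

ΔP = (V / 5.72)^(1/0.617) = (81/5.72)^1.621.
81/5.72 = 14.161; 14.161^1.621 ≈ 73.39 mb.
P_c = 1011 − 73.39 = 937.61 ≈ 938 mb.

938 mb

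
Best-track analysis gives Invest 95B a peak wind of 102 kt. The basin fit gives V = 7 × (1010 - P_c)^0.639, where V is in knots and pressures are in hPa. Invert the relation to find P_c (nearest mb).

ΔP = (V / 7)^(1/0.639) = (102/7)^1.565.
102/7 = 14.571; 14.571^1.565 ≈ 66.19 mb.
P_c = 1010 − 66.19 = 943.81 ≈ 944 mb.

944 mb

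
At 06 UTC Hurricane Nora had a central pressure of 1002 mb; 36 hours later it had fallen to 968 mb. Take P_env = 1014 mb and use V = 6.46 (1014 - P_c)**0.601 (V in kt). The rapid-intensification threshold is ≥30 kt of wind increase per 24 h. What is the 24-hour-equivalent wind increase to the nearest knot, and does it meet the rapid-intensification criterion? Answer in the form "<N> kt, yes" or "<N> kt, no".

24 kt, no

V₁: ΔP = 12, V ≈ 6.46 × 12^0.601 ≈ 28.76 kt.
V₂: ΔP = 46, V ≈ 6.46 × 46^0.601 ≈ 64.50 kt.
ΔV over 36 h = 35.74 kt → 24 h equivalent = 35.74 × 24/36 ≈ 23.83 kt.
24 kt < 30 kt ⇒ not rapid intensification.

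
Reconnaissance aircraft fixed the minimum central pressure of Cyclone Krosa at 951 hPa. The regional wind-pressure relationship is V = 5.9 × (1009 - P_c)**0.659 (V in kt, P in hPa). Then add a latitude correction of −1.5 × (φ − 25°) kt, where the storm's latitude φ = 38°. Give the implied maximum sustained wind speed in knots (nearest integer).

66 kt

ΔP = 1009 − 951 = 58 hPa.
58^0.659 ≈ 14.524.
V ≈ 5.9 × 14.524 ≈ 85.7 kt.
Latitude correction: −1.5 × (38 − 25) = -19.5 kt.
Corrected V ≈ 66.2 kt → 66 kt.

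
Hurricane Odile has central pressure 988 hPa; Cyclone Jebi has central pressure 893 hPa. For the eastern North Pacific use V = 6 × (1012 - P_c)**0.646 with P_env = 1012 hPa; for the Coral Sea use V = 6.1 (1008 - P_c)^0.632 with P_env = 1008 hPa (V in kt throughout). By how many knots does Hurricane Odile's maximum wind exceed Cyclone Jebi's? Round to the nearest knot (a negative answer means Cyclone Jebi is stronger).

Hurricane Odile: ΔP = 24; V ≈ 6 × 24^0.646 ≈ 46.75 kt.
Cyclone Jebi: ΔP = 115; V ≈ 6.1 × 115^0.632 ≈ 122.37 kt.
Difference ≈ 46.75 − 122.37 = -75.62 → -76 kt.

-76 kt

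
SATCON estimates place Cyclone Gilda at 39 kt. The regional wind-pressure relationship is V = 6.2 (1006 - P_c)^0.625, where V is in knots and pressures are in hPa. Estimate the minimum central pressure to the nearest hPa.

987 hPa

ΔP = (V / 6.2)^(1/0.625) = (39/6.2)^1.600.
39/6.2 = 6.290; 6.290^1.600 ≈ 18.96 hPa.
P_c = 1006 − 18.96 = 987.04 ≈ 987 hPa.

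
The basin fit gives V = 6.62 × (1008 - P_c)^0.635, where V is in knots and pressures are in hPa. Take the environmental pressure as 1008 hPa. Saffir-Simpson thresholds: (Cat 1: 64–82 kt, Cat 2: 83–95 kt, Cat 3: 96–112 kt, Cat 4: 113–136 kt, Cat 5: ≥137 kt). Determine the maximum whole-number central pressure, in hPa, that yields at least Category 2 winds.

Category 2 begins at V = 83 kt.
Required ΔP = (83/6.62)^(1/0.635) = 12.538^1.575 ≈ 53.64 hPa.
P_c ≤ 1008 − 53.64 = 954.36, so the highest integer P_c is 954 hPa.

954 hPa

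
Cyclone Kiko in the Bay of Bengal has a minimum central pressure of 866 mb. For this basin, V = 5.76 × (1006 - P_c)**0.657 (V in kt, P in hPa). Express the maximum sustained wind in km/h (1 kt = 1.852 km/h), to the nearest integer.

ΔP = 1006 − 866 = 140 mb.
V ≈ 5.76 × 140^0.657 = 5.76 × 25.704 ≈ 148.057 kt.
148.057 × 1.852 ≈ 274.20 km/h → 274 km/h.

274 km/h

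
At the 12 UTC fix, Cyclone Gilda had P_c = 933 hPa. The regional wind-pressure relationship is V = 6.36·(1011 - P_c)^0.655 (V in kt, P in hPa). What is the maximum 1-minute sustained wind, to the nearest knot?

ΔP = 1011 − 933 = 78 hPa.
78^0.655 ≈ 17.351.
V ≈ 6.36 × 17.351 ≈ 110.4 kt.

110 kt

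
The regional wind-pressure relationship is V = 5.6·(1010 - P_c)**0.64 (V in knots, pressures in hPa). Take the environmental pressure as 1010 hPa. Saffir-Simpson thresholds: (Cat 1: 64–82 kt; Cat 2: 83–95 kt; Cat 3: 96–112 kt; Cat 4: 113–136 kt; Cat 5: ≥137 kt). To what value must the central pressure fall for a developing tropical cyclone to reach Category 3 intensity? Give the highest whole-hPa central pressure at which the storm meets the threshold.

925 hPa

Category 3 begins at V = 96 kt.
Required ΔP = (96/5.6)^(1/0.64) = 17.143^1.562 ≈ 84.77 hPa.
P_c ≤ 1010 − 84.77 = 925.23, so the highest integer P_c is 925 hPa.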